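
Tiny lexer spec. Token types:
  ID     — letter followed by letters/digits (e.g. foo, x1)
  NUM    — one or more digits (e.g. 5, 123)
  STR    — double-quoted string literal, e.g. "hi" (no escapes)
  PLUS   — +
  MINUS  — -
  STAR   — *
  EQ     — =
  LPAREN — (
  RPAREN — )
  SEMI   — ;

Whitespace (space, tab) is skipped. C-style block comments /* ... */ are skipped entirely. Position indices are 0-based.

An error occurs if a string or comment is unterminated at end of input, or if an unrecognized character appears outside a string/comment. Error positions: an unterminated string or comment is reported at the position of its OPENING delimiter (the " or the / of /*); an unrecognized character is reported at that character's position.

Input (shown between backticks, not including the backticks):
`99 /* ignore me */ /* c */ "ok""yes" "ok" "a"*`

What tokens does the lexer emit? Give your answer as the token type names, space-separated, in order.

pos=0: emit NUM '99' (now at pos=2)
pos=3: enter COMMENT mode (saw '/*')
exit COMMENT mode (now at pos=18)
pos=19: enter COMMENT mode (saw '/*')
exit COMMENT mode (now at pos=26)
pos=27: enter STRING mode
pos=27: emit STR "ok" (now at pos=31)
pos=31: enter STRING mode
pos=31: emit STR "yes" (now at pos=36)
pos=37: enter STRING mode
pos=37: emit STR "ok" (now at pos=41)
pos=42: enter STRING mode
pos=42: emit STR "a" (now at pos=45)
pos=45: emit STAR '*'
DONE. 6 tokens: [NUM, STR, STR, STR, STR, STAR]

Answer: NUM STR STR STR STR STAR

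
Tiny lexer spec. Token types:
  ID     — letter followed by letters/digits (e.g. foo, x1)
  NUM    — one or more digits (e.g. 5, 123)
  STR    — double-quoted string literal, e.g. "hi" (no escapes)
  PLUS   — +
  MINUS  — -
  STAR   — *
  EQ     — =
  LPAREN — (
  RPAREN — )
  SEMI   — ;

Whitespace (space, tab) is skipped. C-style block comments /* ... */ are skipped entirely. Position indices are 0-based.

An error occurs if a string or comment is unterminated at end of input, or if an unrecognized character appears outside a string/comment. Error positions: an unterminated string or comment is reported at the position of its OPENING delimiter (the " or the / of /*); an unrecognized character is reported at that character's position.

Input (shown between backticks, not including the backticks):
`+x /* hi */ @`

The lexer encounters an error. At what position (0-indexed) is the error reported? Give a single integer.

pos=0: emit PLUS '+'
pos=1: emit ID 'x' (now at pos=2)
pos=3: enter COMMENT mode (saw '/*')
exit COMMENT mode (now at pos=11)
pos=12: ERROR — unrecognized char '@'

Answer: 12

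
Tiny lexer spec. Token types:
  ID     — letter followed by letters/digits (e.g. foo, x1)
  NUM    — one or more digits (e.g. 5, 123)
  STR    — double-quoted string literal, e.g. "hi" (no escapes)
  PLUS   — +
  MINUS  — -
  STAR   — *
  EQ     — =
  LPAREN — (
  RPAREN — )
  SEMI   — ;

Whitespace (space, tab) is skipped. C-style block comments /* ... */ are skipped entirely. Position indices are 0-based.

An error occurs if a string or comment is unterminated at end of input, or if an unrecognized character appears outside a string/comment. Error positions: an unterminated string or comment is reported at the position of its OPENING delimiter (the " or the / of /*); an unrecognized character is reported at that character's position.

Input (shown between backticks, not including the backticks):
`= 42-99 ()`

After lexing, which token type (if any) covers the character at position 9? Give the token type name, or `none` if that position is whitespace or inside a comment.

Answer: RPAREN

Derivation:
pos=0: emit EQ '='
pos=2: emit NUM '42' (now at pos=4)
pos=4: emit MINUS '-'
pos=5: emit NUM '99' (now at pos=7)
pos=8: emit LPAREN '('
pos=9: emit RPAREN ')'
DONE. 6 tokens: [EQ, NUM, MINUS, NUM, LPAREN, RPAREN]
Position 9: char is ')' -> RPAREN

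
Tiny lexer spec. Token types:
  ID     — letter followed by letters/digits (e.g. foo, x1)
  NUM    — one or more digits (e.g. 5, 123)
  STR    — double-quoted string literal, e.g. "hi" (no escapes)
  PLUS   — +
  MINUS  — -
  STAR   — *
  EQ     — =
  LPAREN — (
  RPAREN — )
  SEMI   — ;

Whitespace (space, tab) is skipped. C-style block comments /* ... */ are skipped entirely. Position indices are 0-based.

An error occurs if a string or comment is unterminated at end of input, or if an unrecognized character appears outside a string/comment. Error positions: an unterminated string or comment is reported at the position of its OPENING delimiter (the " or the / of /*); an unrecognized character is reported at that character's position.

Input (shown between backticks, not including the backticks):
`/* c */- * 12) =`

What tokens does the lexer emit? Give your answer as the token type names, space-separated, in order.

Answer: MINUS STAR NUM RPAREN EQ

Derivation:
pos=0: enter COMMENT mode (saw '/*')
exit COMMENT mode (now at pos=7)
pos=7: emit MINUS '-'
pos=9: emit STAR '*'
pos=11: emit NUM '12' (now at pos=13)
pos=13: emit RPAREN ')'
pos=15: emit EQ '='
DONE. 5 tokens: [MINUS, STAR, NUM, RPAREN, EQ]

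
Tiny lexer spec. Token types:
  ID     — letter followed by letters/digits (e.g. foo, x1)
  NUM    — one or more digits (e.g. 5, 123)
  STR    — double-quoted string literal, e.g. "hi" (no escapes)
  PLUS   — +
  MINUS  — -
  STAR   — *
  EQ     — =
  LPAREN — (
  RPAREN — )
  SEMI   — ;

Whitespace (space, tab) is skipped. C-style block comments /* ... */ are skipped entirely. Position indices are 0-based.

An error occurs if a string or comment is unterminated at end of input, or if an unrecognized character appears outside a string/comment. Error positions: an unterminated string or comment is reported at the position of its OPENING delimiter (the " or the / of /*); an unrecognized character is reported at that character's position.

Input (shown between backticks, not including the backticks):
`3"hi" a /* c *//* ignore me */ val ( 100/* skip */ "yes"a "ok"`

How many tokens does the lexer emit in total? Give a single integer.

Answer: 9

Derivation:
pos=0: emit NUM '3' (now at pos=1)
pos=1: enter STRING mode
pos=1: emit STR "hi" (now at pos=5)
pos=6: emit ID 'a' (now at pos=7)
pos=8: enter COMMENT mode (saw '/*')
exit COMMENT mode (now at pos=15)
pos=15: enter COMMENT mode (saw '/*')
exit COMMENT mode (now at pos=30)
pos=31: emit ID 'val' (now at pos=34)
pos=35: emit LPAREN '('
pos=37: emit NUM '100' (now at pos=40)
pos=40: enter COMMENT mode (saw '/*')
exit COMMENT mode (now at pos=50)
pos=51: enter STRING mode
pos=51: emit STR "yes" (now at pos=56)
pos=56: emit ID 'a' (now at pos=57)
pos=58: enter STRING mode
pos=58: emit STR "ok" (now at pos=62)
DONE. 9 tokens: [NUM, STR, ID, ID, LPAREN, NUM, STR, ID, STR]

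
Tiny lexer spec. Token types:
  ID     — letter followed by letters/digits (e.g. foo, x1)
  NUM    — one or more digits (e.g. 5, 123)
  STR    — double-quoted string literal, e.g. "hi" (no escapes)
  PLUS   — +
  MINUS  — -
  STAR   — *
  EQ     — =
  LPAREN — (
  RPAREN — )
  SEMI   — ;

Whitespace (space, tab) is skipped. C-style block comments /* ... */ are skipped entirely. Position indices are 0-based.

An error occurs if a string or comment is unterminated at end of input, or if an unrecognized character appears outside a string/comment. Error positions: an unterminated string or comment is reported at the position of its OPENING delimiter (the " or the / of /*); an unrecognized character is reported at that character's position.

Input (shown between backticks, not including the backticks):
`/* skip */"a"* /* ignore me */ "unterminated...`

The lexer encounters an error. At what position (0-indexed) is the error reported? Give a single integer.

Answer: 31

Derivation:
pos=0: enter COMMENT mode (saw '/*')
exit COMMENT mode (now at pos=10)
pos=10: enter STRING mode
pos=10: emit STR "a" (now at pos=13)
pos=13: emit STAR '*'
pos=15: enter COMMENT mode (saw '/*')
exit COMMENT mode (now at pos=30)
pos=31: enter STRING mode
pos=31: ERROR — unterminated string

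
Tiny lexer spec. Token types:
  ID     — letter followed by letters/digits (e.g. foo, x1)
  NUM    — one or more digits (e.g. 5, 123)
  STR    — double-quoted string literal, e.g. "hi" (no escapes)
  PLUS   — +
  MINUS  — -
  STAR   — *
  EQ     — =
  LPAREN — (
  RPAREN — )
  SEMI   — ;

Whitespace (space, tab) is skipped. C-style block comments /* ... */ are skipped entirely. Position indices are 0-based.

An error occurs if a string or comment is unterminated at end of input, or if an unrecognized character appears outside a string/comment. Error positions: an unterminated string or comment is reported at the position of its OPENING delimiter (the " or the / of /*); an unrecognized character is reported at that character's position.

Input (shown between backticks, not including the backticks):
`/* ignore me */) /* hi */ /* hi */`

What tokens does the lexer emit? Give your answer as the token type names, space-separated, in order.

pos=0: enter COMMENT mode (saw '/*')
exit COMMENT mode (now at pos=15)
pos=15: emit RPAREN ')'
pos=17: enter COMMENT mode (saw '/*')
exit COMMENT mode (now at pos=25)
pos=26: enter COMMENT mode (saw '/*')
exit COMMENT mode (now at pos=34)
DONE. 1 tokens: [RPAREN]

Answer: RPAREN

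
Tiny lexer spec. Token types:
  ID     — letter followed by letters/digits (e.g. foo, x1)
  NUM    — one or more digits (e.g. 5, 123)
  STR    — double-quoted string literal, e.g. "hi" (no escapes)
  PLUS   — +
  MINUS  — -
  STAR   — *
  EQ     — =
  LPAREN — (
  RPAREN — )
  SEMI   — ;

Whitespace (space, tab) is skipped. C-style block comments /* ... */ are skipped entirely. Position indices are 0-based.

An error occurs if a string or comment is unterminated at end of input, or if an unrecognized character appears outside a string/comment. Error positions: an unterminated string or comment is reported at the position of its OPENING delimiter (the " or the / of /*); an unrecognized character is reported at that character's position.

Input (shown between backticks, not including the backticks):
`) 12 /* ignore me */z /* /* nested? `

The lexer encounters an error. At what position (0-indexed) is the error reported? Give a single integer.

Answer: 22

Derivation:
pos=0: emit RPAREN ')'
pos=2: emit NUM '12' (now at pos=4)
pos=5: enter COMMENT mode (saw '/*')
exit COMMENT mode (now at pos=20)
pos=20: emit ID 'z' (now at pos=21)
pos=22: enter COMMENT mode (saw '/*')
pos=22: ERROR — unterminated comment (reached EOF)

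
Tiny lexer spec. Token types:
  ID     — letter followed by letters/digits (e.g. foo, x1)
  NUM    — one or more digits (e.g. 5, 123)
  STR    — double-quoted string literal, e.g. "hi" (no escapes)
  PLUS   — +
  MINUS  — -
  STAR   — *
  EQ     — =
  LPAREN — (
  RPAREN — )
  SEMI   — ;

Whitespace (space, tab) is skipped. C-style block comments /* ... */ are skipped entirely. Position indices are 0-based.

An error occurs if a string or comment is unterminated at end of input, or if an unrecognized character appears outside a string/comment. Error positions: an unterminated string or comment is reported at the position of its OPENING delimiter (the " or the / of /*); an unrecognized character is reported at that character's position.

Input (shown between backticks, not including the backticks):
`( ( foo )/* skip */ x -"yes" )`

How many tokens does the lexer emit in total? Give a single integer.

Answer: 8

Derivation:
pos=0: emit LPAREN '('
pos=2: emit LPAREN '('
pos=4: emit ID 'foo' (now at pos=7)
pos=8: emit RPAREN ')'
pos=9: enter COMMENT mode (saw '/*')
exit COMMENT mode (now at pos=19)
pos=20: emit ID 'x' (now at pos=21)
pos=22: emit MINUS '-'
pos=23: enter STRING mode
pos=23: emit STR "yes" (now at pos=28)
pos=29: emit RPAREN ')'
DONE. 8 tokens: [LPAREN, LPAREN, ID, RPAREN, ID, MINUS, STR, RPAREN]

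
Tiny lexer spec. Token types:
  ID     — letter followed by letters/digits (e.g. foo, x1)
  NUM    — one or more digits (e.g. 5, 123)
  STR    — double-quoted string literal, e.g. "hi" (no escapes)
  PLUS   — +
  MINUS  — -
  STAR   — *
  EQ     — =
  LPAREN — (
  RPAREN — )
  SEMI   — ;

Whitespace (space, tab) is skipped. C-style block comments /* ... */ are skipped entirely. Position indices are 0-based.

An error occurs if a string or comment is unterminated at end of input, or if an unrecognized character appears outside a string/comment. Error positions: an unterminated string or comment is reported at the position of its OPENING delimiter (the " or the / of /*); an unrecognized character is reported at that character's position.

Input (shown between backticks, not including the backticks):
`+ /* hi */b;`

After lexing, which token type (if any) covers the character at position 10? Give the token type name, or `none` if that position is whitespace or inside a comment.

Answer: ID

Derivation:
pos=0: emit PLUS '+'
pos=2: enter COMMENT mode (saw '/*')
exit COMMENT mode (now at pos=10)
pos=10: emit ID 'b' (now at pos=11)
pos=11: emit SEMI ';'
DONE. 3 tokens: [PLUS, ID, SEMI]
Position 10: char is 'b' -> ID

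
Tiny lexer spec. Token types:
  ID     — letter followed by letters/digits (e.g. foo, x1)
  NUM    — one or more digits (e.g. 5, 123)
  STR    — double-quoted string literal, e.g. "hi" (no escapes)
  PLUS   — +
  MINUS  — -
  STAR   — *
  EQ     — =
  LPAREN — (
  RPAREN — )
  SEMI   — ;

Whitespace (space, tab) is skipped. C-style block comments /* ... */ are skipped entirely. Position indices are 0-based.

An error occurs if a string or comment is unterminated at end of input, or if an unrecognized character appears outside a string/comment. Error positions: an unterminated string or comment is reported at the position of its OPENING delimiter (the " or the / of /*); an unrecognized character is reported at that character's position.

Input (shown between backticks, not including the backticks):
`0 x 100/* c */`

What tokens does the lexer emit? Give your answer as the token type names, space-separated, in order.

pos=0: emit NUM '0' (now at pos=1)
pos=2: emit ID 'x' (now at pos=3)
pos=4: emit NUM '100' (now at pos=7)
pos=7: enter COMMENT mode (saw '/*')
exit COMMENT mode (now at pos=14)
DONE. 3 tokens: [NUM, ID, NUM]

Answer: NUM ID NUM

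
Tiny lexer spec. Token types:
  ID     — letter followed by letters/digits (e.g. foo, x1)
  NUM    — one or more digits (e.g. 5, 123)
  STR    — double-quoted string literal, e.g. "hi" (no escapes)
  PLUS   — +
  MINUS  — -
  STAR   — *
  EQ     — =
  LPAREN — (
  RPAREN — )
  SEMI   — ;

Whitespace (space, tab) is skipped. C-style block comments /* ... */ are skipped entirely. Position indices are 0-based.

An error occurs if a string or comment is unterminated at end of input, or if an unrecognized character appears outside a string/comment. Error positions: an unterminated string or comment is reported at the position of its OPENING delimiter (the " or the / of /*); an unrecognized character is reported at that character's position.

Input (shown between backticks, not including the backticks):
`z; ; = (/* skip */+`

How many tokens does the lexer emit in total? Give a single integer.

Answer: 6

Derivation:
pos=0: emit ID 'z' (now at pos=1)
pos=1: emit SEMI ';'
pos=3: emit SEMI ';'
pos=5: emit EQ '='
pos=7: emit LPAREN '('
pos=8: enter COMMENT mode (saw '/*')
exit COMMENT mode (now at pos=18)
pos=18: emit PLUS '+'
DONE. 6 tokens: [ID, SEMI, SEMI, EQ, LPAREN, PLUS]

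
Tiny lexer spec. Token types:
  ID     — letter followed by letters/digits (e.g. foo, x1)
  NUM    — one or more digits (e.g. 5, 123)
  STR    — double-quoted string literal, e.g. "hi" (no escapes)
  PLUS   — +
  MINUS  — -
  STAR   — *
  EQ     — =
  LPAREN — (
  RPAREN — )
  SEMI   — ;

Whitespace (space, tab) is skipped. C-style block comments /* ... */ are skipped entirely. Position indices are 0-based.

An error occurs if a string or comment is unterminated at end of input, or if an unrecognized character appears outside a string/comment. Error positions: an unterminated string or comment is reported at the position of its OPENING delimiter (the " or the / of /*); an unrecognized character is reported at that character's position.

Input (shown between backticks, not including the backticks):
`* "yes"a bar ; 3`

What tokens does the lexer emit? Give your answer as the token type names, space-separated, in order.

pos=0: emit STAR '*'
pos=2: enter STRING mode
pos=2: emit STR "yes" (now at pos=7)
pos=7: emit ID 'a' (now at pos=8)
pos=9: emit ID 'bar' (now at pos=12)
pos=13: emit SEMI ';'
pos=15: emit NUM '3' (now at pos=16)
DONE. 6 tokens: [STAR, STR, ID, ID, SEMI, NUM]

Answer: STAR STR ID ID SEMI NUM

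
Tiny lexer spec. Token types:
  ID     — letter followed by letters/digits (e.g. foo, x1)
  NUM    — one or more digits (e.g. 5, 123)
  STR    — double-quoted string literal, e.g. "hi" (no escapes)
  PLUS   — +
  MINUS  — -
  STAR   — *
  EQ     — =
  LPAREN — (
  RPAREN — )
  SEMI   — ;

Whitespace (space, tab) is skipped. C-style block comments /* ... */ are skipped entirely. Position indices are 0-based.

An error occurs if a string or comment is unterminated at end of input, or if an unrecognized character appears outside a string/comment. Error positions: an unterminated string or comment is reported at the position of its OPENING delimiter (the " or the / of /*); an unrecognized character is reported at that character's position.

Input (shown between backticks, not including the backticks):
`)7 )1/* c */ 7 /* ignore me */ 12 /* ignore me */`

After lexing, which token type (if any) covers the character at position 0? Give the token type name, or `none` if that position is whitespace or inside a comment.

pos=0: emit RPAREN ')'
pos=1: emit NUM '7' (now at pos=2)
pos=3: emit RPAREN ')'
pos=4: emit NUM '1' (now at pos=5)
pos=5: enter COMMENT mode (saw '/*')
exit COMMENT mode (now at pos=12)
pos=13: emit NUM '7' (now at pos=14)
pos=15: enter COMMENT mode (saw '/*')
exit COMMENT mode (now at pos=30)
pos=31: emit NUM '12' (now at pos=33)
pos=34: enter COMMENT mode (saw '/*')
exit COMMENT mode (now at pos=49)
DONE. 6 tokens: [RPAREN, NUM, RPAREN, NUM, NUM, NUM]
Position 0: char is ')' -> RPAREN

Answer: RPAREN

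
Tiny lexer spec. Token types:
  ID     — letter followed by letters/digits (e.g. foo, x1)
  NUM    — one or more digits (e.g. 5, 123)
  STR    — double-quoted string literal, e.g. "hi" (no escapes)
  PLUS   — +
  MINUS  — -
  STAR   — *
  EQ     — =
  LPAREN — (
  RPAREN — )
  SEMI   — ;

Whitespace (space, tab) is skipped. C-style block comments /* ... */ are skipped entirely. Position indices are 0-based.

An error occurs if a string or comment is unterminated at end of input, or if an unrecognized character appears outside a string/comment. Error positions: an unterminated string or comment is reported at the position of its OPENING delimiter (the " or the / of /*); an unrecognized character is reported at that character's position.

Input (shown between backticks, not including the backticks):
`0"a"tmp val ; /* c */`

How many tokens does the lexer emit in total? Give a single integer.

Answer: 5

Derivation:
pos=0: emit NUM '0' (now at pos=1)
pos=1: enter STRING mode
pos=1: emit STR "a" (now at pos=4)
pos=4: emit ID 'tmp' (now at pos=7)
pos=8: emit ID 'val' (now at pos=11)
pos=12: emit SEMI ';'
pos=14: enter COMMENT mode (saw '/*')
exit COMMENT mode (now at pos=21)
DONE. 5 tokens: [NUM, STR, ID, ID, SEMI]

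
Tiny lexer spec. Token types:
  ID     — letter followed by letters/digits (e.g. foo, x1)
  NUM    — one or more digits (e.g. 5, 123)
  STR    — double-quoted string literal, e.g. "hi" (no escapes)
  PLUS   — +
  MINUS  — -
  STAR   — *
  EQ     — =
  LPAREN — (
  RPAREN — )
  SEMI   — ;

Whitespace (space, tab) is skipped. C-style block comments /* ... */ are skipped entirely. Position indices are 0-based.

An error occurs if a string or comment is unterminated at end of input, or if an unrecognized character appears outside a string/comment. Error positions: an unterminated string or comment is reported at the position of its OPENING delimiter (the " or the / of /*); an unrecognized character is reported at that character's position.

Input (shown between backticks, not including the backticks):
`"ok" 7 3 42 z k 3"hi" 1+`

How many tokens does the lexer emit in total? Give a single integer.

pos=0: enter STRING mode
pos=0: emit STR "ok" (now at pos=4)
pos=5: emit NUM '7' (now at pos=6)
pos=7: emit NUM '3' (now at pos=8)
pos=9: emit NUM '42' (now at pos=11)
pos=12: emit ID 'z' (now at pos=13)
pos=14: emit ID 'k' (now at pos=15)
pos=16: emit NUM '3' (now at pos=17)
pos=17: enter STRING mode
pos=17: emit STR "hi" (now at pos=21)
pos=22: emit NUM '1' (now at pos=23)
pos=23: emit PLUS '+'
DONE. 10 tokens: [STR, NUM, NUM, NUM, ID, ID, NUM, STR, NUM, PLUS]

Answer: 10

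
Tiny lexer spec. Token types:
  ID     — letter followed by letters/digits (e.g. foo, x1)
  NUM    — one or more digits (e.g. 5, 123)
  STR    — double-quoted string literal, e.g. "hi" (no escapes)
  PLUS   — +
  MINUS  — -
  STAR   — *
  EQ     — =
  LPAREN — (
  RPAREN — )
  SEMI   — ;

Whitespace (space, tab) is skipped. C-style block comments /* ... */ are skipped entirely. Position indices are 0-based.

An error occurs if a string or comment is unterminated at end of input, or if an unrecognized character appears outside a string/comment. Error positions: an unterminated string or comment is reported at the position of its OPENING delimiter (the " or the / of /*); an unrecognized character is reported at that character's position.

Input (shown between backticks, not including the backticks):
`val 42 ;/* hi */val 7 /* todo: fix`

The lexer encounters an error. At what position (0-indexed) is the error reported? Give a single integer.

Answer: 22

Derivation:
pos=0: emit ID 'val' (now at pos=3)
pos=4: emit NUM '42' (now at pos=6)
pos=7: emit SEMI ';'
pos=8: enter COMMENT mode (saw '/*')
exit COMMENT mode (now at pos=16)
pos=16: emit ID 'val' (now at pos=19)
pos=20: emit NUM '7' (now at pos=21)
pos=22: enter COMMENT mode (saw '/*')
pos=22: ERROR — unterminated comment (reached EOF)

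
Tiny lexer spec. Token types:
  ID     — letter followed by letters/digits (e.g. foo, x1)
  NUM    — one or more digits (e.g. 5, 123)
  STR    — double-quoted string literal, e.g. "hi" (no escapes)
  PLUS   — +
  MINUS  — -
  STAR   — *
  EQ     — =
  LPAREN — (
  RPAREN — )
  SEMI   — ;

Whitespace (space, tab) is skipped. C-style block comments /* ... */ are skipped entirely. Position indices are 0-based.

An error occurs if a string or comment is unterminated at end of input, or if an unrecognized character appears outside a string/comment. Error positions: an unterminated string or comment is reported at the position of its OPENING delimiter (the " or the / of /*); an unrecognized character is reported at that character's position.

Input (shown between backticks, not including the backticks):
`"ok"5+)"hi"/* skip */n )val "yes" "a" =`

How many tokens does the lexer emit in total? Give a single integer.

pos=0: enter STRING mode
pos=0: emit STR "ok" (now at pos=4)
pos=4: emit NUM '5' (now at pos=5)
pos=5: emit PLUS '+'
pos=6: emit RPAREN ')'
pos=7: enter STRING mode
pos=7: emit STR "hi" (now at pos=11)
pos=11: enter COMMENT mode (saw '/*')
exit COMMENT mode (now at pos=21)
pos=21: emit ID 'n' (now at pos=22)
pos=23: emit RPAREN ')'
pos=24: emit ID 'val' (now at pos=27)
pos=28: enter STRING mode
pos=28: emit STR "yes" (now at pos=33)
pos=34: enter STRING mode
pos=34: emit STR "a" (now at pos=37)
pos=38: emit EQ '='
DONE. 11 tokens: [STR, NUM, PLUS, RPAREN, STR, ID, RPAREN, ID, STR, STR, EQ]

Answer: 11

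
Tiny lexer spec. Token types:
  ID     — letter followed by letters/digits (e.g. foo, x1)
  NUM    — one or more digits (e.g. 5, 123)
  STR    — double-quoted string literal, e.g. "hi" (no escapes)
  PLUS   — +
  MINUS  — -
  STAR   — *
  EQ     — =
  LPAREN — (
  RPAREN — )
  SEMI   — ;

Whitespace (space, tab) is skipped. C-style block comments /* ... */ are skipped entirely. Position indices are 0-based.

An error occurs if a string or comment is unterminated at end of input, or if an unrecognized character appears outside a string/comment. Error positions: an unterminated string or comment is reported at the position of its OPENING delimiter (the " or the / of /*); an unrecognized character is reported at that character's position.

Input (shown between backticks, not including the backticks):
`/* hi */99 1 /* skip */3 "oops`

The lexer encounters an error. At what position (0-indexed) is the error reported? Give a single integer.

pos=0: enter COMMENT mode (saw '/*')
exit COMMENT mode (now at pos=8)
pos=8: emit NUM '99' (now at pos=10)
pos=11: emit NUM '1' (now at pos=12)
pos=13: enter COMMENT mode (saw '/*')
exit COMMENT mode (now at pos=23)
pos=23: emit NUM '3' (now at pos=24)
pos=25: enter STRING mode
pos=25: ERROR — unterminated string

Answer: 25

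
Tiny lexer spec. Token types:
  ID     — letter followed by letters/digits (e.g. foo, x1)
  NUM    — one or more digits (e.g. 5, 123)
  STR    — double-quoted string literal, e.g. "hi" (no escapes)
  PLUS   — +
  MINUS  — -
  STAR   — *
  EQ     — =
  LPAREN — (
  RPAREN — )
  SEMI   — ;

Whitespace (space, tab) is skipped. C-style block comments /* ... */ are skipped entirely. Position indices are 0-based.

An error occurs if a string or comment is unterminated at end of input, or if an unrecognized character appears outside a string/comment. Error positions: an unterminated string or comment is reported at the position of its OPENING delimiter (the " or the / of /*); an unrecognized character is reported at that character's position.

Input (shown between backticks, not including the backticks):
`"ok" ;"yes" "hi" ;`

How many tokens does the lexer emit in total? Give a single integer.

Answer: 5

Derivation:
pos=0: enter STRING mode
pos=0: emit STR "ok" (now at pos=4)
pos=5: emit SEMI ';'
pos=6: enter STRING mode
pos=6: emit STR "yes" (now at pos=11)
pos=12: enter STRING mode
pos=12: emit STR "hi" (now at pos=16)
pos=17: emit SEMI ';'
DONE. 5 tokens: [STR, SEMI, STR, STR, SEMI]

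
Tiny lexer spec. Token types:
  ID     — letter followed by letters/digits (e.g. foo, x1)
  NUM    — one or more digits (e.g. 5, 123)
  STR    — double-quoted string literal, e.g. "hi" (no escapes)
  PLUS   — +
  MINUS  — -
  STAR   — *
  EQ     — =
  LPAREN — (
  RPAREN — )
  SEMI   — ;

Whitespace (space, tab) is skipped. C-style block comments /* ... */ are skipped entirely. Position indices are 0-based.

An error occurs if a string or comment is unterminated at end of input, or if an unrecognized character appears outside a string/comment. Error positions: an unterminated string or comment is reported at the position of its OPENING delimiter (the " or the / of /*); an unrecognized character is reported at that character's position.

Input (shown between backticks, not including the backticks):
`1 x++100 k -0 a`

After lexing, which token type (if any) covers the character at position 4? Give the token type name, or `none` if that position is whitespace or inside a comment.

pos=0: emit NUM '1' (now at pos=1)
pos=2: emit ID 'x' (now at pos=3)
pos=3: emit PLUS '+'
pos=4: emit PLUS '+'
pos=5: emit NUM '100' (now at pos=8)
pos=9: emit ID 'k' (now at pos=10)
pos=11: emit MINUS '-'
pos=12: emit NUM '0' (now at pos=13)
pos=14: emit ID 'a' (now at pos=15)
DONE. 9 tokens: [NUM, ID, PLUS, PLUS, NUM, ID, MINUS, NUM, ID]
Position 4: char is '+' -> PLUS

Answer: PLUS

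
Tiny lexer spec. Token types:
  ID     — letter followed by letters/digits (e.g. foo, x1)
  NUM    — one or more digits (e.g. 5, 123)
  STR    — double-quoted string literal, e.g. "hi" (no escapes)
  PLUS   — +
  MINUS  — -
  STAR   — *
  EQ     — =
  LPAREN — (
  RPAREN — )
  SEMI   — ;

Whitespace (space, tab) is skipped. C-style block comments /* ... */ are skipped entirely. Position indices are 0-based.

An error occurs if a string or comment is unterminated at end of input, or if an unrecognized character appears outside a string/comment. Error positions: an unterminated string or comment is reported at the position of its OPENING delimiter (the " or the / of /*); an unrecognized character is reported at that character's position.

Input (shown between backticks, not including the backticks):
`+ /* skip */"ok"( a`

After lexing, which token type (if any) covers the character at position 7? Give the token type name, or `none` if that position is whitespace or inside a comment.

Answer: none

Derivation:
pos=0: emit PLUS '+'
pos=2: enter COMMENT mode (saw '/*')
exit COMMENT mode (now at pos=12)
pos=12: enter STRING mode
pos=12: emit STR "ok" (now at pos=16)
pos=16: emit LPAREN '('
pos=18: emit ID 'a' (now at pos=19)
DONE. 4 tokens: [PLUS, STR, LPAREN, ID]
Position 7: char is 'i' -> none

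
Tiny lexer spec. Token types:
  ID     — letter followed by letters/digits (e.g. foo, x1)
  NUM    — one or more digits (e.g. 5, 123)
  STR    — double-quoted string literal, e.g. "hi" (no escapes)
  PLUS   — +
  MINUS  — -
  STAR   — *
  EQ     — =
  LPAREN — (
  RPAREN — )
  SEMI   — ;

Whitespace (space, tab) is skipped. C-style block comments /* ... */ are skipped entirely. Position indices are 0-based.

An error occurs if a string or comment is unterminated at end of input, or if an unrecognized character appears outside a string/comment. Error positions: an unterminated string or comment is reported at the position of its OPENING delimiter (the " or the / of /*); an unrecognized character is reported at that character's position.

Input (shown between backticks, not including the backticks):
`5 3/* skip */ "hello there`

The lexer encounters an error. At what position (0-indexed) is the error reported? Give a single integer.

pos=0: emit NUM '5' (now at pos=1)
pos=2: emit NUM '3' (now at pos=3)
pos=3: enter COMMENT mode (saw '/*')
exit COMMENT mode (now at pos=13)
pos=14: enter STRING mode
pos=14: ERROR — unterminated string

Answer: 14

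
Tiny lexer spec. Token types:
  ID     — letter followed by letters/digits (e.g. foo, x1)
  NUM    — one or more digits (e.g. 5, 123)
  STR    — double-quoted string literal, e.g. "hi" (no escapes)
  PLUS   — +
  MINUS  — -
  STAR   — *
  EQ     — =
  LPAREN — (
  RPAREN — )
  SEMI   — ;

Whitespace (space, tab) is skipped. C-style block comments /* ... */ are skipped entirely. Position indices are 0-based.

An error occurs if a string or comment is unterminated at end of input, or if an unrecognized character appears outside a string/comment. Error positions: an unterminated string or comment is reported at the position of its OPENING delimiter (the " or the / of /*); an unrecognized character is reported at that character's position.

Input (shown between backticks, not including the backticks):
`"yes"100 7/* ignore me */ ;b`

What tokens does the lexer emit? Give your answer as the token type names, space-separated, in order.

Answer: STR NUM NUM SEMI ID

Derivation:
pos=0: enter STRING mode
pos=0: emit STR "yes" (now at pos=5)
pos=5: emit NUM '100' (now at pos=8)
pos=9: emit NUM '7' (now at pos=10)
pos=10: enter COMMENT mode (saw '/*')
exit COMMENT mode (now at pos=25)
pos=26: emit SEMI ';'
pos=27: emit ID 'b' (now at pos=28)
DONE. 5 tokens: [STR, NUM, NUM, SEMI, ID]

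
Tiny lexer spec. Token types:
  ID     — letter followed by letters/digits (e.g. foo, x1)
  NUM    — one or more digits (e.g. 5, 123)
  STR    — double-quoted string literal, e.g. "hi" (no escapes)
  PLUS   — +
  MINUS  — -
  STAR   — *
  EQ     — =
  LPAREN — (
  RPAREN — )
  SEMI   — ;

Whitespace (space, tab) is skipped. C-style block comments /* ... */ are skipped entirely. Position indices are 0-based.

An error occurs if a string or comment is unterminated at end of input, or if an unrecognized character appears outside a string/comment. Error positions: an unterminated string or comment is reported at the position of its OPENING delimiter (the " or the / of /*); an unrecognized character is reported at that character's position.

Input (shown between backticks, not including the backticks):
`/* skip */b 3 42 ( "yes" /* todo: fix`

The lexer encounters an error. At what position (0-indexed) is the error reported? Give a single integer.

pos=0: enter COMMENT mode (saw '/*')
exit COMMENT mode (now at pos=10)
pos=10: emit ID 'b' (now at pos=11)
pos=12: emit NUM '3' (now at pos=13)
pos=14: emit NUM '42' (now at pos=16)
pos=17: emit LPAREN '('
pos=19: enter STRING mode
pos=19: emit STR "yes" (now at pos=24)
pos=25: enter COMMENT mode (saw '/*')
pos=25: ERROR — unterminated comment (reached EOF)

Answer: 25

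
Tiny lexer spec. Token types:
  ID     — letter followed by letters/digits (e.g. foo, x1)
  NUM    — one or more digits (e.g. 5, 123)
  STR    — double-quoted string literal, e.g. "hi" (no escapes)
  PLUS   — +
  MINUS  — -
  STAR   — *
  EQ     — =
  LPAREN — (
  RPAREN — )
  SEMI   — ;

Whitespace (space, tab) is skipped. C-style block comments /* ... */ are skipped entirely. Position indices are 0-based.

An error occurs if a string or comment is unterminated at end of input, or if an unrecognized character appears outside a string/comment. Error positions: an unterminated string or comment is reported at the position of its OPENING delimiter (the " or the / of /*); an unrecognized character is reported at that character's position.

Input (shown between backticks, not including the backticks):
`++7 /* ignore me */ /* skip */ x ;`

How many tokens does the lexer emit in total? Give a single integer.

Answer: 5

Derivation:
pos=0: emit PLUS '+'
pos=1: emit PLUS '+'
pos=2: emit NUM '7' (now at pos=3)
pos=4: enter COMMENT mode (saw '/*')
exit COMMENT mode (now at pos=19)
pos=20: enter COMMENT mode (saw '/*')
exit COMMENT mode (now at pos=30)
pos=31: emit ID 'x' (now at pos=32)
pos=33: emit SEMI ';'
DONE. 5 tokens: [PLUS, PLUS, NUM, ID, SEMI]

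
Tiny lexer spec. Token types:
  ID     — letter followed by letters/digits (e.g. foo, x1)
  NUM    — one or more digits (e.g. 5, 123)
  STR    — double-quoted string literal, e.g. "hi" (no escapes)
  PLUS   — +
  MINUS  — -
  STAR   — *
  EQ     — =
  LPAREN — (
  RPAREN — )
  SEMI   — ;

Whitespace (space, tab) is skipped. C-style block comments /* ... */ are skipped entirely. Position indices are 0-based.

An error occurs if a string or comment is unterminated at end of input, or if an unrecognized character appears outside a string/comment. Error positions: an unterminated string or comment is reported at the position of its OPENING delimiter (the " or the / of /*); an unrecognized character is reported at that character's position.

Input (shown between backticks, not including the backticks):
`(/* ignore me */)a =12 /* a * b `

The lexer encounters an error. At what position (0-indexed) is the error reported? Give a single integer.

pos=0: emit LPAREN '('
pos=1: enter COMMENT mode (saw '/*')
exit COMMENT mode (now at pos=16)
pos=16: emit RPAREN ')'
pos=17: emit ID 'a' (now at pos=18)
pos=19: emit EQ '='
pos=20: emit NUM '12' (now at pos=22)
pos=23: enter COMMENT mode (saw '/*')
pos=23: ERROR — unterminated comment (reached EOF)

Answer: 23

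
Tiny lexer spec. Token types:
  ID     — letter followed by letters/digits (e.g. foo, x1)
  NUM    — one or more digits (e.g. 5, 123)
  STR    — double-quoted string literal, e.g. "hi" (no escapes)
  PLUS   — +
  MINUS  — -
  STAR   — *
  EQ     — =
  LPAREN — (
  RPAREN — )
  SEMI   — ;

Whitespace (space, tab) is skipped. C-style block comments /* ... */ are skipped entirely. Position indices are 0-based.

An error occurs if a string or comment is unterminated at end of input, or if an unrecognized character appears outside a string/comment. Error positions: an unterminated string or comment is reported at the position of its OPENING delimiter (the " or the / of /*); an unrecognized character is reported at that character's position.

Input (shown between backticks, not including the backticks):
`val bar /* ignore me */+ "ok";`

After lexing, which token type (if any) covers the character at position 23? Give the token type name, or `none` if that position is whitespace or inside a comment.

Answer: PLUS

Derivation:
pos=0: emit ID 'val' (now at pos=3)
pos=4: emit ID 'bar' (now at pos=7)
pos=8: enter COMMENT mode (saw '/*')
exit COMMENT mode (now at pos=23)
pos=23: emit PLUS '+'
pos=25: enter STRING mode
pos=25: emit STR "ok" (now at pos=29)
pos=29: emit SEMI ';'
DONE. 5 tokens: [ID, ID, PLUS, STR, SEMI]
Position 23: char is '+' -> PLUS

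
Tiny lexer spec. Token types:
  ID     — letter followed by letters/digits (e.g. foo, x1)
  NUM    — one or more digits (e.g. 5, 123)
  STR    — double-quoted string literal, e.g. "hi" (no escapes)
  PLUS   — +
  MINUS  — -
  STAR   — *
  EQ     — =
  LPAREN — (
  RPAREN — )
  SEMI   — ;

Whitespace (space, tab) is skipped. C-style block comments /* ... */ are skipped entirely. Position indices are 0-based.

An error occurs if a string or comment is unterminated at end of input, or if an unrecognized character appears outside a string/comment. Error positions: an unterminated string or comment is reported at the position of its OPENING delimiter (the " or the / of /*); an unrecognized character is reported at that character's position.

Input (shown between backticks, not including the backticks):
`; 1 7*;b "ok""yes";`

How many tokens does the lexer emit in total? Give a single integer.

Answer: 9

Derivation:
pos=0: emit SEMI ';'
pos=2: emit NUM '1' (now at pos=3)
pos=4: emit NUM '7' (now at pos=5)
pos=5: emit STAR '*'
pos=6: emit SEMI ';'
pos=7: emit ID 'b' (now at pos=8)
pos=9: enter STRING mode
pos=9: emit STR "ok" (now at pos=13)
pos=13: enter STRING mode
pos=13: emit STR "yes" (now at pos=18)
pos=18: emit SEMI ';'
DONE. 9 tokens: [SEMI, NUM, NUM, STAR, SEMI, ID, STR, STR, SEMI]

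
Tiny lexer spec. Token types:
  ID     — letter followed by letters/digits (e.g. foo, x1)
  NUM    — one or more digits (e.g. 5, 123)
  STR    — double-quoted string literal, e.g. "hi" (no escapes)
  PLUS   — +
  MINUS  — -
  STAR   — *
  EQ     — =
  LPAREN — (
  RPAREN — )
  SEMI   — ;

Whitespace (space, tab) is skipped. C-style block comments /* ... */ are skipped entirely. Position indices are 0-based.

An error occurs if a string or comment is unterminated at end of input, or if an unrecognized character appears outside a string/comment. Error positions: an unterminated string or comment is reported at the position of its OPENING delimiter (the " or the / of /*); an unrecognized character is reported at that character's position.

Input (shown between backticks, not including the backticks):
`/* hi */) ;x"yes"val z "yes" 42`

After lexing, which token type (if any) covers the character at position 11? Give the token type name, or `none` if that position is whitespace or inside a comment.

pos=0: enter COMMENT mode (saw '/*')
exit COMMENT mode (now at pos=8)
pos=8: emit RPAREN ')'
pos=10: emit SEMI ';'
pos=11: emit ID 'x' (now at pos=12)
pos=12: enter STRING mode
pos=12: emit STR "yes" (now at pos=17)
pos=17: emit ID 'val' (now at pos=20)
pos=21: emit ID 'z' (now at pos=22)
pos=23: enter STRING mode
pos=23: emit STR "yes" (now at pos=28)
pos=29: emit NUM '42' (now at pos=31)
DONE. 8 tokens: [RPAREN, SEMI, ID, STR, ID, ID, STR, NUM]
Position 11: char is 'x' -> ID

Answer: ID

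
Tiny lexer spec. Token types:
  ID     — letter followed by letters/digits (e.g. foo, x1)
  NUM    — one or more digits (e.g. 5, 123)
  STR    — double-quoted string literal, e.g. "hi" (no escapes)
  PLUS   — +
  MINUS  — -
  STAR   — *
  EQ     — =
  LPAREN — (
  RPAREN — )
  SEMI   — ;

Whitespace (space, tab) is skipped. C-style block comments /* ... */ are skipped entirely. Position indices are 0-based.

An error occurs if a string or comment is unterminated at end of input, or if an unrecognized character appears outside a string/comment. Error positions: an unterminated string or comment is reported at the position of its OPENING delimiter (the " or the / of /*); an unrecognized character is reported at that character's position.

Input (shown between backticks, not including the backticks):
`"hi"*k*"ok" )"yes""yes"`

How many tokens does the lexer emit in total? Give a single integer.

pos=0: enter STRING mode
pos=0: emit STR "hi" (now at pos=4)
pos=4: emit STAR '*'
pos=5: emit ID 'k' (now at pos=6)
pos=6: emit STAR '*'
pos=7: enter STRING mode
pos=7: emit STR "ok" (now at pos=11)
pos=12: emit RPAREN ')'
pos=13: enter STRING mode
pos=13: emit STR "yes" (now at pos=18)
pos=18: enter STRING mode
pos=18: emit STR "yes" (now at pos=23)
DONE. 8 tokens: [STR, STAR, ID, STAR, STR, RPAREN, STR, STR]

Answer: 8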